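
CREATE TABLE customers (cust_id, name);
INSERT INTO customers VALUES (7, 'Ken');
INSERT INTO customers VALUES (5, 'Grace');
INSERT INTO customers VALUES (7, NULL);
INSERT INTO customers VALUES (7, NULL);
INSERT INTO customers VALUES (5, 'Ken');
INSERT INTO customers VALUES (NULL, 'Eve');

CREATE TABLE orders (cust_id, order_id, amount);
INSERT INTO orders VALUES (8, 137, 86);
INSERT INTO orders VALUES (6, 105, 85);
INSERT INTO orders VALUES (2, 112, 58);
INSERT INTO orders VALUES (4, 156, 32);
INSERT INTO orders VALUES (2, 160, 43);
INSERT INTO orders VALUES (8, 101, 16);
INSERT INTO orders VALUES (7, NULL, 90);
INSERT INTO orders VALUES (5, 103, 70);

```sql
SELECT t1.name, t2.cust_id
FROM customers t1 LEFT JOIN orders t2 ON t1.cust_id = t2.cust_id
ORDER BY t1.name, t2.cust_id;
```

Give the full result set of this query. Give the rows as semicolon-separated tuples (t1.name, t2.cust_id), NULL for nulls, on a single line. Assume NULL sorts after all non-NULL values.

(Eve, NULL); (Grace, 5); (Ken, 5); (Ken, 7); (NULL, 7); (NULL, 7)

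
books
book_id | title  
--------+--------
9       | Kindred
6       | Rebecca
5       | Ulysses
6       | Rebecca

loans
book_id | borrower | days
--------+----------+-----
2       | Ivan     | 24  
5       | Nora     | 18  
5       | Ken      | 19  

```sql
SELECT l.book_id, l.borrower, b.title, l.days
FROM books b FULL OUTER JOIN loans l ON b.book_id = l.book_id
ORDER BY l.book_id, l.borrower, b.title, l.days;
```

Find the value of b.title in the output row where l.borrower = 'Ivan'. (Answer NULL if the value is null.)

FULL OUTER JOIN keeps every row from both sides; unmatched rows get NULL for the other side's columns.
Matching on b.book_id = l.book_id.
- b (book_id=9) has no partner → padded with NULL.
- b (book_id=6) has no partner → padded with NULL.
- b (book_id=5) pairs with 2 row(s) of l.
- b (book_id=6) has no partner → padded with NULL.
- plus 1 unmatched l row(s), each kept with NULL b columns.

NULL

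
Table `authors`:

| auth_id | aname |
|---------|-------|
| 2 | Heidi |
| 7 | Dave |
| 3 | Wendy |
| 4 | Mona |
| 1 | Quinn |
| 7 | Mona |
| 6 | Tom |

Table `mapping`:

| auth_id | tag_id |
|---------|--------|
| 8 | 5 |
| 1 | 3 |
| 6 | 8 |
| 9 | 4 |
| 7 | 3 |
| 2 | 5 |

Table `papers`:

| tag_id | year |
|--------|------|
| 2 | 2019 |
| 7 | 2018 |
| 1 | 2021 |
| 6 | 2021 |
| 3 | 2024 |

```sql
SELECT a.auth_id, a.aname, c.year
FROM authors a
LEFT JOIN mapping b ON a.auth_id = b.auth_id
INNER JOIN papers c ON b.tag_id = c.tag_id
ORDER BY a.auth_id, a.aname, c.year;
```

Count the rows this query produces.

3

Evaluate left to right. First `authors a LEFT JOIN mapping b` on auth_id: 7 row(s).
Then INNER JOIN `papers c` on tag_id: keep only rows whose b.tag_id appears in c.
Result: 3 row(s).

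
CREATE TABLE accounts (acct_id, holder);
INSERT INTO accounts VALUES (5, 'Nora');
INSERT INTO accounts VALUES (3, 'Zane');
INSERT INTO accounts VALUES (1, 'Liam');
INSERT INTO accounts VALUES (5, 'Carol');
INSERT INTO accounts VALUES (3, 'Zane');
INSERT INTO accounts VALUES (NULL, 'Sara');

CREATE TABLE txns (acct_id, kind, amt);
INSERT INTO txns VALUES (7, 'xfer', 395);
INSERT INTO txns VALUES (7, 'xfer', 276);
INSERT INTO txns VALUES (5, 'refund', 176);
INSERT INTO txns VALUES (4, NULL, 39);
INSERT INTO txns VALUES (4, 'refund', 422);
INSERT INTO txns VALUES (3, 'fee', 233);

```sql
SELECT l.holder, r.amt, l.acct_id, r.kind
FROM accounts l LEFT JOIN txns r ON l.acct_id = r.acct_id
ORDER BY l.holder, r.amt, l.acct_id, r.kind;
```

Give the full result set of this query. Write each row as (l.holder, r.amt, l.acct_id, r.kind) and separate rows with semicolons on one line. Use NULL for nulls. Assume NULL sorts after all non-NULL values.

LEFT JOIN keeps every row from `accounts`; unmatched rows get NULL for `txns`'s columns.
Matching on l.acct_id = r.acct_id. A NULL in a compared column never satisfies the condition.
- l (acct_id=5) pairs with 1 row(s) of r.
- l (acct_id=3) pairs with 1 row(s) of r.
- l (acct_id=1) has no partner → padded with NULL.
- l (acct_id=5) pairs with 1 row(s) of r.
- l (acct_id=3) pairs with 1 row(s) of r.
- l (acct_id=NULL) has no partner → padded with NULL.
After projecting and ordering:
l.holder | r.amt | l.acct_id | r.kind
Carol | 176 | 5 | refund
Liam | NULL | 1 | NULL
Nora | 176 | 5 | refund
Sara | NULL | NULL | NULL
Zane | 233 | 3 | fee
Zane | 233 | 3 | fee

(Carol, 176, 5, refund); (Liam, NULL, 1, NULL); (Nora, 176, 5, refund); (Sara, NULL, NULL, NULL); (Zane, 233, 3, fee); (Zane, 233, 3, fee)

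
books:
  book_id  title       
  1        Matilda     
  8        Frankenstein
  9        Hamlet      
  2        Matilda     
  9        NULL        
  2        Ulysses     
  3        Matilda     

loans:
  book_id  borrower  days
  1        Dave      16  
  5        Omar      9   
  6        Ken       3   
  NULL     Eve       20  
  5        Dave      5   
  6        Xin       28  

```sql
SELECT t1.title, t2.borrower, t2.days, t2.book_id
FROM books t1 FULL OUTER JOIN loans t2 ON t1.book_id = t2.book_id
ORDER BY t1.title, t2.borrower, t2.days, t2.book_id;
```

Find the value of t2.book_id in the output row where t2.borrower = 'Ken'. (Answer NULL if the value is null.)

6

FULL OUTER JOIN keeps every row from both sides; unmatched rows get NULL for the other side's columns.
Matching on t1.book_id = t2.book_id. A NULL in a compared column never satisfies the condition.
- t1 (book_id=1) pairs with 1 row(s) of t2.
- t1 (book_id=8) has no partner → padded with NULL.
- t1 (book_id=9) has no partner → padded with NULL.
- t1 (book_id=2) has no partner → padded with NULL.
- t1 (book_id=9) has no partner → padded with NULL.
- t1 (book_id=2) has no partner → padded with NULL.
- t1 (book_id=3) has no partner → padded with NULL.
- plus 5 unmatched t2 row(s), each kept with NULL t1 columns.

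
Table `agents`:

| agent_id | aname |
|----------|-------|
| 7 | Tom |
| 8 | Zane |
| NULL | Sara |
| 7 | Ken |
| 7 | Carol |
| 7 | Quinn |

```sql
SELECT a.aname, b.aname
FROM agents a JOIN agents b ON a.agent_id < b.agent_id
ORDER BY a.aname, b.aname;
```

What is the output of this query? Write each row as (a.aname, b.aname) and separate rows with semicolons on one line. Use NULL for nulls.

(Carol, Zane); (Ken, Zane); (Quinn, Zane); (Tom, Zane)

INNER JOIN keeps only pairs where the ON condition holds.
Matching on a.agent_id < b.agent_id. A NULL in a compared column never satisfies the condition.
Matched pairs: 4.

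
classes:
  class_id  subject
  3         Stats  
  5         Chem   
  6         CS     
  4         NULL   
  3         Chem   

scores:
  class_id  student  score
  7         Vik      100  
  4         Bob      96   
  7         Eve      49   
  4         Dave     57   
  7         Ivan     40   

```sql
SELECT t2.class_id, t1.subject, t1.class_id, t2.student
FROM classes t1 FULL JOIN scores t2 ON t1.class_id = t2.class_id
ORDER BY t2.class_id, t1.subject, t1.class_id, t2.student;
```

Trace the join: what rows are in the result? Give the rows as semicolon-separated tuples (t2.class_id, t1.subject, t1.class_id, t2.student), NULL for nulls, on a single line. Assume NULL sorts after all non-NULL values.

(4, NULL, 4, Bob); (4, NULL, 4, Dave); (7, NULL, NULL, Eve); (7, NULL, NULL, Ivan); (7, NULL, NULL, Vik); (NULL, CS, 6, NULL); (NULL, Chem, 3, NULL); (NULL, Chem, 5, NULL); (NULL, Stats, 3, NULL)

FULL OUTER JOIN keeps every row from both sides; unmatched rows get NULL for the other side's columns.
Matching on t1.class_id = t2.class_id.
- t1 (class_id=3) has no partner → padded with NULL.
- t1 (class_id=5) has no partner → padded with NULL.
- t1 (class_id=6) has no partner → padded with NULL.
- t1 (class_id=4) pairs with 2 row(s) of t2.
- t1 (class_id=3) has no partner → padded with NULL.
- 3 row(s) from t2 found no t1 partner → padded with NULL.
After projecting and ordering:
t2.class_id | t1.subject | t1.class_id | t2.student
4 | NULL | 4 | Bob
4 | NULL | 4 | Dave
7 | NULL | NULL | Eve
7 | NULL | NULL | Ivan
7 | NULL | NULL | Vik
NULL | CS | 6 | NULL
NULL | Chem | 3 | NULL
NULL | Chem | 5 | NULL
NULL | Stats | 3 | NULL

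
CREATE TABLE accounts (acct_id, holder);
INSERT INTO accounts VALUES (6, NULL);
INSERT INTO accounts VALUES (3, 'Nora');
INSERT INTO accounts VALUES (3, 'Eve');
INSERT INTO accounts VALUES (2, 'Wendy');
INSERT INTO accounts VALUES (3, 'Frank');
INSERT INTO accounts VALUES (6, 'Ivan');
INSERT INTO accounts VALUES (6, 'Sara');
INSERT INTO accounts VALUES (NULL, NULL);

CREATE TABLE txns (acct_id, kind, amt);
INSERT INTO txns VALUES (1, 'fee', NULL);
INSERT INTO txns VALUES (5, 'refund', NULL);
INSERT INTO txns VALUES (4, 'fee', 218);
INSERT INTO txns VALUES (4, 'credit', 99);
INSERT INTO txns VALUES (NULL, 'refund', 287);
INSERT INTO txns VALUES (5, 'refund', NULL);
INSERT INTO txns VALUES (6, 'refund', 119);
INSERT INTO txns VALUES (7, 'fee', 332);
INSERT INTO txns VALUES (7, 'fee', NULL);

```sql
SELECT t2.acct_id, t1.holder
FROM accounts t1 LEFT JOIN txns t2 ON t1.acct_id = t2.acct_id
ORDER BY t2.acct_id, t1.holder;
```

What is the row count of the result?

LEFT JOIN keeps every row from `accounts`; unmatched rows get NULL for `txns`'s columns.
Matching on t1.acct_id = t2.acct_id. A NULL in a compared column never satisfies the condition.
Matched pairs: 3; unmatched t1 rows kept: 5.
Total: 3 matched + 5 padded = 8 rows.

8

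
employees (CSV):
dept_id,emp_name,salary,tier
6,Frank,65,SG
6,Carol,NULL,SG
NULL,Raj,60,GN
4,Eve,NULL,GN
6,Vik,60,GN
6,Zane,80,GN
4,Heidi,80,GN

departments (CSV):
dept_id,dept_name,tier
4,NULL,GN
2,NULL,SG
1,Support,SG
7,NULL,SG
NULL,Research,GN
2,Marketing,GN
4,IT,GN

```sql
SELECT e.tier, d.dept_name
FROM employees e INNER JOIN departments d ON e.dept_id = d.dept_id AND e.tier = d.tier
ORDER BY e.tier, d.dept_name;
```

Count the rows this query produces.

INNER JOIN keeps only pairs where the ON condition holds.
Matching on e.dept_id = d.dept_id AND e.tier = d.tier. A NULL in a compared column never satisfies the condition.
Matched pairs: 4.
Total: 4 rows.

4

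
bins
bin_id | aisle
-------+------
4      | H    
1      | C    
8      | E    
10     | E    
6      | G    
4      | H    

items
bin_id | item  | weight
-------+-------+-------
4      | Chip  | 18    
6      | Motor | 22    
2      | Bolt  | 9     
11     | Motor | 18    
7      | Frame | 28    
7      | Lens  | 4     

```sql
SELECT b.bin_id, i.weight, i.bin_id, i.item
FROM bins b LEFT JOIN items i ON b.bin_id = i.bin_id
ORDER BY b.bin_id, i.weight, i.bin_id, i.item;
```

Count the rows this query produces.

6

LEFT JOIN keeps every row from `bins`; unmatched rows get NULL for `items`'s columns.
Matching on b.bin_id = i.bin_id.
- b (bin_id=4) pairs with 1 row(s) of i.
- b (bin_id=1) has no partner → padded with NULL.
- b (bin_id=8) has no partner → padded with NULL.
- b (bin_id=10) has no partner → padded with NULL.
- b (bin_id=6) pairs with 1 row(s) of i.
- b (bin_id=4) pairs with 1 row(s) of i.
Total: 3 matched + 3 padded = 6 rows.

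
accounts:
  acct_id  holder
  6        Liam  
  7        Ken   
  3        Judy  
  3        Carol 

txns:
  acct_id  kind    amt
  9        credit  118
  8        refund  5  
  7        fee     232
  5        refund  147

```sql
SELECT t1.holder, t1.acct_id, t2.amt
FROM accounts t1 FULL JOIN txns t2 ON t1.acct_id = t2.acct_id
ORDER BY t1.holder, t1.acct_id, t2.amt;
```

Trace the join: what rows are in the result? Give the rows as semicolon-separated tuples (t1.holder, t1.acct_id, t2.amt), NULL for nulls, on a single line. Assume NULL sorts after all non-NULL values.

FULL OUTER JOIN keeps every row from both sides; unmatched rows get NULL for the other side's columns.
Matching on t1.acct_id = t2.acct_id.
- t1[0] acct_id=6 → no match; kept with NULLs on the t2 side.
- t1[1] acct_id=7 → 1 match(es) in t2 → 1 row(s).
- t1[2] acct_id=3 → no match; kept with NULLs on the t2 side.
- t1[3] acct_id=3 → no match; kept with NULLs on the t2 side.
- 3 t2 row(s) had no t1 match → kept, t1 columns NULL.
After projecting and ordering:
t1.holder | t1.acct_id | t2.amt
Carol | 3 | NULL
Judy | 3 | NULL
Ken | 7 | 232
Liam | 6 | NULL
NULL | NULL | 5
NULL | NULL | 118
NULL | NULL | 147

(Carol, 3, NULL); (Judy, 3, NULL); (Ken, 7, 232); (Liam, 6, NULL); (NULL, NULL, 5); (NULL, NULL, 118); (NULL, NULL, 147)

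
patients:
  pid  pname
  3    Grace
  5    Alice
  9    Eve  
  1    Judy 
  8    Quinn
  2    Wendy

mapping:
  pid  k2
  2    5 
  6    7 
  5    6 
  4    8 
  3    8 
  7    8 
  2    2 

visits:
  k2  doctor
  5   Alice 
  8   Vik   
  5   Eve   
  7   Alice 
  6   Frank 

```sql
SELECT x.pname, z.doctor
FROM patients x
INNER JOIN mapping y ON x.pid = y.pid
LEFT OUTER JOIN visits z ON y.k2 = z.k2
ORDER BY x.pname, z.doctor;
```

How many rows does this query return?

5

Step 1 — x INNER JOIN y on pid → 4 row(s).
Then LEFT JOIN `visits z` on k2: each of those 4 rows is kept; rows whose y.k2 has no match in z get NULL for z's columns.
Result: 5 row(s).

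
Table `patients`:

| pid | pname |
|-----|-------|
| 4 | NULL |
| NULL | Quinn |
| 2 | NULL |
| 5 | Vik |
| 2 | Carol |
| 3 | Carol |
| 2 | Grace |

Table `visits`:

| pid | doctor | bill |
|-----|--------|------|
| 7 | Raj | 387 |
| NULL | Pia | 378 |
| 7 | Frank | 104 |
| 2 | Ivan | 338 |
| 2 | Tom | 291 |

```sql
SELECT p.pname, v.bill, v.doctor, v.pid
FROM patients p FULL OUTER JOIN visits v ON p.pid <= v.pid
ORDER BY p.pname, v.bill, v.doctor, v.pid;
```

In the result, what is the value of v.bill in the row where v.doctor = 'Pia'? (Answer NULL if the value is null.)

378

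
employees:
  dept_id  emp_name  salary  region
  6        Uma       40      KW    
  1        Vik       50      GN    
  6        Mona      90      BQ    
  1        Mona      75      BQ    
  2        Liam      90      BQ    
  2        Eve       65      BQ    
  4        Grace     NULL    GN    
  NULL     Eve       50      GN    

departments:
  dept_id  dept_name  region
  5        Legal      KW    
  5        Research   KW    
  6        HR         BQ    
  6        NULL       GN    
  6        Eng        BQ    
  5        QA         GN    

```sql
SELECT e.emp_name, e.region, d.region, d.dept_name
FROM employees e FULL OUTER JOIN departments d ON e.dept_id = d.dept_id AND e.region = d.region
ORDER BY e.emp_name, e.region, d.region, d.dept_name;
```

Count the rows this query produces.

13

FULL OUTER JOIN keeps every row from both sides; unmatched rows get NULL for the other side's columns.
Matching on e.dept_id = d.dept_id AND e.region = d.region. A NULL in a compared column never satisfies the condition.
Matched pairs: 2; unmatched e rows kept: 7; unmatched d rows kept: 4.
Total: 2 matched + 11 padded = 13 rows.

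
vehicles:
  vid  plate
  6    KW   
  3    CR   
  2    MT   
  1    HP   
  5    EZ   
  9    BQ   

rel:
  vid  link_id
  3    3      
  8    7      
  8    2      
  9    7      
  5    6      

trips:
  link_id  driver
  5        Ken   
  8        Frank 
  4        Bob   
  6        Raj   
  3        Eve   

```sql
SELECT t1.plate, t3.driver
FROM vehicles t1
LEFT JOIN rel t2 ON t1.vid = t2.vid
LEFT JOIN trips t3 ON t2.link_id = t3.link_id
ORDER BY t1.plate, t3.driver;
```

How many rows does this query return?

6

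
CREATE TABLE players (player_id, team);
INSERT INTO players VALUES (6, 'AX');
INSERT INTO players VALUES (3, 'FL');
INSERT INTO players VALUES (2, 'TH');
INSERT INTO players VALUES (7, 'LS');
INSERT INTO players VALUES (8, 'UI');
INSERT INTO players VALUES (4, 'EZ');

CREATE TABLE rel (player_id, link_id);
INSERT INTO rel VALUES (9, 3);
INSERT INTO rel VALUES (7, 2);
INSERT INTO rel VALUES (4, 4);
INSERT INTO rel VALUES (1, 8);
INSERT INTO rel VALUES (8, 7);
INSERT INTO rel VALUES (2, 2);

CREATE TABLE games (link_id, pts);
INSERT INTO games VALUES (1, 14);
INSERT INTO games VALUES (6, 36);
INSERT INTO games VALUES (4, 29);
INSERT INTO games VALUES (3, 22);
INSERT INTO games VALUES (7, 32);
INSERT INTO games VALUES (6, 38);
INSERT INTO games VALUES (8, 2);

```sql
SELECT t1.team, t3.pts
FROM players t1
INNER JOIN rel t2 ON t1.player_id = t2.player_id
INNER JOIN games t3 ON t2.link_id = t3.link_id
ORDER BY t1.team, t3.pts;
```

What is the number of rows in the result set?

2

Joins associate left-to-right: players INNER JOIN rel on player_id gives 4 intermediate row(s).
Then INNER JOIN `games t3` on link_id: keep only rows whose t2.link_id appears in t3.
Result: 2 row(s).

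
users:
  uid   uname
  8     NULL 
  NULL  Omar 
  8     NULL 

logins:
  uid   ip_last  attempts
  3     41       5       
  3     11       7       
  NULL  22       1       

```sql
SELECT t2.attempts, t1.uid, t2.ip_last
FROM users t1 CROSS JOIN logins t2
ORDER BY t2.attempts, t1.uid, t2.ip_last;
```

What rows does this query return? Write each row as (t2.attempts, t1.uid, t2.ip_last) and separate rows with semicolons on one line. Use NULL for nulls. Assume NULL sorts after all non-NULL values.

CROSS JOIN pairs every row of `users` with every row of `logins`: 3 × 3 = 9 rows.
After projecting and ordering:
t2.attempts | t1.uid | t2.ip_last
1 | 8 | 22
1 | 8 | 22
1 | NULL | 22
5 | 8 | 41
5 | 8 | 41
5 | NULL | 41
7 | 8 | 11
7 | 8 | 11
7 | NULL | 11

(1, 8, 22); (1, 8, 22); (1, NULL, 22); (5, 8, 41); (5, 8, 41); (5, NULL, 41); (7, 8, 11); (7, 8, 11); (7, NULL, 11)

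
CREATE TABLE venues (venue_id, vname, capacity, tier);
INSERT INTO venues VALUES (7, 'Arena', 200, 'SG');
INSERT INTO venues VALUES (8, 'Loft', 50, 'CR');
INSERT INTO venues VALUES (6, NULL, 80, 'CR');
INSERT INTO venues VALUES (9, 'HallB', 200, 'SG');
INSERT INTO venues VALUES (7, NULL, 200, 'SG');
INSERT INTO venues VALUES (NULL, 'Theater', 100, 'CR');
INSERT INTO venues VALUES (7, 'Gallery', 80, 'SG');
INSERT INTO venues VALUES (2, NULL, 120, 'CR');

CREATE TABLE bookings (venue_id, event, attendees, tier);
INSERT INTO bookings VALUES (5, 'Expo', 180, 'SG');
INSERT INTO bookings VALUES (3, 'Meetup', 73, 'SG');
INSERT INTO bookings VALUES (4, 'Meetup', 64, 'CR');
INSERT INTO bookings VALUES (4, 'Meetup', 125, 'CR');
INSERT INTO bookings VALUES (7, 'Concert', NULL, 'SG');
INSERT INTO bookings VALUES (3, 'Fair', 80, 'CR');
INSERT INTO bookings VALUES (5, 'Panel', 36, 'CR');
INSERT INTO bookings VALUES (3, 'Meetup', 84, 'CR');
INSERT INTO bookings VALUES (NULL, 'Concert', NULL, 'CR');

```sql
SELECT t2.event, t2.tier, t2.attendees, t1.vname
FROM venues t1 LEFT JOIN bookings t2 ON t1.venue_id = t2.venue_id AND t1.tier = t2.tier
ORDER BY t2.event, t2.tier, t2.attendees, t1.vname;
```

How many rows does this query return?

LEFT JOIN keeps every row from `venues`; unmatched rows get NULL for `bookings`'s columns.
Matching on t1.venue_id = t2.venue_id AND t1.tier = t2.tier. A NULL in a compared column never satisfies the condition.
Matched pairs: 3; unmatched t1 rows kept: 5.
Total: 3 matched + 5 padded = 8 rows.

8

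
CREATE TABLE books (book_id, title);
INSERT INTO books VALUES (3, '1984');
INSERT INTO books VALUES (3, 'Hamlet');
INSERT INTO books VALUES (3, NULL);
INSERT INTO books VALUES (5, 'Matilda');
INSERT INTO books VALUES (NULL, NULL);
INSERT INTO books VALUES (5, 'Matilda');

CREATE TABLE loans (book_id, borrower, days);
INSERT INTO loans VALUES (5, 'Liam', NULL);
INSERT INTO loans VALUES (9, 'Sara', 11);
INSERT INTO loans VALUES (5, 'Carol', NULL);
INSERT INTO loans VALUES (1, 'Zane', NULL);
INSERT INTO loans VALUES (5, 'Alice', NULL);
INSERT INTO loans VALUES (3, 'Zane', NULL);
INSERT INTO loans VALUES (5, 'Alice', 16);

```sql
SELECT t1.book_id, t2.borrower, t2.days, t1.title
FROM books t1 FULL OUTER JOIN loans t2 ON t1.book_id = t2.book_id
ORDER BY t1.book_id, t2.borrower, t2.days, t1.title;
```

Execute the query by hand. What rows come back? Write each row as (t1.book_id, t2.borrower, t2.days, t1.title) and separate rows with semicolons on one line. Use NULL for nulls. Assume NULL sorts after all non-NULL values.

FULL OUTER JOIN keeps every row from both sides; unmatched rows get NULL for the other side's columns.
Matching on t1.book_id = t2.book_id. A NULL in a compared column never satisfies the condition.
Matched pairs: 11; unmatched t1 rows kept: 1; unmatched t2 rows kept: 2.

(3, Zane, NULL, 1984); (3, Zane, NULL, Hamlet); (3, Zane, NULL, NULL); (5, Alice, 16, Matilda); (5, Alice, 16, Matilda); (5, Alice, NULL, Matilda); (5, Alice, NULL, Matilda); (5, Carol, NULL, Matilda); (5, Carol, NULL, Matilda); (5, Liam, NULL, Matilda); (5, Liam, NULL, Matilda); (NULL, Sara, 11, NULL); (NULL, Zane, NULL, NULL); (NULL, NULL, NULL, NULL)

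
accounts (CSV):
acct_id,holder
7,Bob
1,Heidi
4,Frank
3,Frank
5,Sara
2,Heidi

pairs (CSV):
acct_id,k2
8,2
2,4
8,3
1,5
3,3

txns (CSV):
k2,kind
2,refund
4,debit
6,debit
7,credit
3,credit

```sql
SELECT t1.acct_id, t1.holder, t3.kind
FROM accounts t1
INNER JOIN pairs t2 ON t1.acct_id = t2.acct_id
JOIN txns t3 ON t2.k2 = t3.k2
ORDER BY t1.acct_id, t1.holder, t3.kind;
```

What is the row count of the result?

2

Evaluate left to right. First `accounts t1 INNER JOIN pairs t2` on acct_id: 3 row(s).
Then INNER JOIN `txns t3` on k2: keep only rows whose t2.k2 appears in t3.
Result: 2 row(s).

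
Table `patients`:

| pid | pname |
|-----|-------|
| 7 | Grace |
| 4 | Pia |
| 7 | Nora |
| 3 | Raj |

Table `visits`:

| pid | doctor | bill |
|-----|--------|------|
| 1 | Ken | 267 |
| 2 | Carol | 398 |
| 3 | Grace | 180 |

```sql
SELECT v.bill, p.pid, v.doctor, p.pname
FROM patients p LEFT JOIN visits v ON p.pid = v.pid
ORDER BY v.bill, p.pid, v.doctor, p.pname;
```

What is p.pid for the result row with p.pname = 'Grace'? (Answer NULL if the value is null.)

7

LEFT JOIN keeps every row from `patients`; unmatched rows get NULL for `visits`'s columns.
Matching on p.pid = v.pid.
Matched pairs: 1; unmatched p rows kept: 3.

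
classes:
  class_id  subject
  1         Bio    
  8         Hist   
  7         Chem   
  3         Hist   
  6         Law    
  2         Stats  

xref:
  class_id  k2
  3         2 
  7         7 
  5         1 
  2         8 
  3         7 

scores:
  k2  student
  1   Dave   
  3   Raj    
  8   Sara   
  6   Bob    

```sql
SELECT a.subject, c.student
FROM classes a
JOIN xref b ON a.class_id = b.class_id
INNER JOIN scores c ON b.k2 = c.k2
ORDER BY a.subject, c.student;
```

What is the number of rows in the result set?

1

Joins associate left-to-right: classes INNER JOIN xref on class_id gives 4 intermediate row(s).
Then INNER JOIN `scores c` on k2: keep only rows whose b.k2 appears in c.
Result: 1 row(s).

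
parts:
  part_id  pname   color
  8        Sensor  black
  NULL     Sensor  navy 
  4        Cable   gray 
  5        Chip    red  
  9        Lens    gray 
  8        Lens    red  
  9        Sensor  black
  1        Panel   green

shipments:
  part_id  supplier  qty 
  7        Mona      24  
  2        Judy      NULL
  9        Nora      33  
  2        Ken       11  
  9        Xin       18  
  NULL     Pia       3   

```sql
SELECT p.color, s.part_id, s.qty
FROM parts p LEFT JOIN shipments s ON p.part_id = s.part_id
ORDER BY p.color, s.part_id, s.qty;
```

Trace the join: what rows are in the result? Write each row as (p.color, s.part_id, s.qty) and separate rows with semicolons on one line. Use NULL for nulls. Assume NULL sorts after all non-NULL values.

LEFT JOIN keeps every row from `parts`; unmatched rows get NULL for `shipments`'s columns.
Matching on p.part_id = s.part_id. A NULL in a compared column never satisfies the condition.
- part_id=8: no s row matches, row kept with s columns NULL.
- part_id=NULL: no s row matches, row kept with s columns NULL.
- part_id=4: no s row matches, row kept with s columns NULL.
- part_id=5: no s row matches, row kept with s columns NULL.
- part_id=9: 2 matching s row(s), so 2 row(s) emitted.
- part_id=8: no s row matches, row kept with s columns NULL.
- part_id=9: 2 matching s row(s), so 2 row(s) emitted.
- part_id=1: no s row matches, row kept with s columns NULL.
After projecting and ordering:
p.color | s.part_id | s.qty
black | 9 | 18
black | 9 | 33
black | NULL | NULL
gray | 9 | 18
gray | 9 | 33
gray | NULL | NULL
green | NULL | NULL
navy | NULL | NULL
red | NULL | NULL
red | NULL | NULL

(black, 9, 18); (black, 9, 33); (black, NULL, NULL); (gray, 9, 18); (gray, 9, 33); (gray, NULL, NULL); (green, NULL, NULL); (navy, NULL, NULL); (red, NULL, NULL); (red, NULL, NULL)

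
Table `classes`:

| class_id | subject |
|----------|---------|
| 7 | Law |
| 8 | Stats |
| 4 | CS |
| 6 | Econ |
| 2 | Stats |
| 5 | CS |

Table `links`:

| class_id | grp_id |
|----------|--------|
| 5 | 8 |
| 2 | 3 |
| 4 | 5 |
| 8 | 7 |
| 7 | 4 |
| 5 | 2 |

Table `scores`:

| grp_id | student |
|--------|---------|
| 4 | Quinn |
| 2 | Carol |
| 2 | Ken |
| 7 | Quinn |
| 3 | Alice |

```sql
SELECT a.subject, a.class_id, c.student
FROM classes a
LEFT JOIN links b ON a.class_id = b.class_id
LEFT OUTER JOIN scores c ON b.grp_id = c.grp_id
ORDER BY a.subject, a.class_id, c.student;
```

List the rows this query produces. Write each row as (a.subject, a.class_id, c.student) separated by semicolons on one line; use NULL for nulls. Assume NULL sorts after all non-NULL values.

(CS, 4, NULL); (CS, 5, Carol); (CS, 5, Ken); (CS, 5, NULL); (Econ, 6, NULL); (Law, 7, Quinn); (Stats, 2, Alice); (Stats, 8, Quinn)

Step 1 — a LEFT JOIN b on class_id → 7 row(s).
Then LEFT JOIN `scores c` on grp_id: each of those 7 rows is kept; rows whose b.grp_id has no match in c get NULL for c's columns.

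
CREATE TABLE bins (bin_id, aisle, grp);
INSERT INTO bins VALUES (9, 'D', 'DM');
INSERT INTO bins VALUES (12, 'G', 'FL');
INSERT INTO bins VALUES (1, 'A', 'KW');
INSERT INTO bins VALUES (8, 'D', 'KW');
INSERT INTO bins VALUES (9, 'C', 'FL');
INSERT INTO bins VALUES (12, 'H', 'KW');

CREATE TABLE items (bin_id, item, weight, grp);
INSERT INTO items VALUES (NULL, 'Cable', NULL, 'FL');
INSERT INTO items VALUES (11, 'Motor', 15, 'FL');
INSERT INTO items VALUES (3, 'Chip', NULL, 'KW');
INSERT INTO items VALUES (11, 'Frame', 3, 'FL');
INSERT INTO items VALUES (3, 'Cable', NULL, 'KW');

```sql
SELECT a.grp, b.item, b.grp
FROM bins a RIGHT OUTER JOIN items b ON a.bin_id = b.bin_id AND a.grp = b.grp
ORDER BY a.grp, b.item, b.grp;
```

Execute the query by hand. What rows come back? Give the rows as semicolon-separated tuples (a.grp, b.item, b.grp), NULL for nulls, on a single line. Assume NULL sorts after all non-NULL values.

(NULL, Cable, FL); (NULL, Cable, KW); (NULL, Chip, KW); (NULL, Frame, FL); (NULL, Motor, FL)

RIGHT JOIN keeps every row from `items`; unmatched rows get NULL for `bins`'s columns.
Matching on a.bin_id = b.bin_id AND a.grp = b.grp. A NULL in a compared column never satisfies the condition.
Matched pairs: 0; unmatched b rows kept: 5.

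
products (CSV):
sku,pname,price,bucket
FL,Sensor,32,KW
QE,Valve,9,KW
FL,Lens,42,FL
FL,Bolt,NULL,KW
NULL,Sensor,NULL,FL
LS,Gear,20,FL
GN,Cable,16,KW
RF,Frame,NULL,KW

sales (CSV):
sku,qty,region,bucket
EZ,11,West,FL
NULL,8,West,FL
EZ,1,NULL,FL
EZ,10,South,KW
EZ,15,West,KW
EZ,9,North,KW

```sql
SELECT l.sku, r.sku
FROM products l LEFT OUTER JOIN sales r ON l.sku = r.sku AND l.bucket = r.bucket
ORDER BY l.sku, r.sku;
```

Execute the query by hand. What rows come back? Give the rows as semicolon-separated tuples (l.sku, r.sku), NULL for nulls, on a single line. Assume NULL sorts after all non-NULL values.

(FL, NULL); (FL, NULL); (FL, NULL); (GN, NULL); (LS, NULL); (QE, NULL); (RF, NULL); (NULL, NULL)

LEFT JOIN keeps every row from `products`; unmatched rows get NULL for `sales`'s columns.
Matching on l.sku = r.sku AND l.bucket = r.bucket. A NULL in a compared column never satisfies the condition.
- sku=FL, bucket=KW: no r row matches, row kept with r columns NULL.
- sku=QE, bucket=KW: no r row matches, row kept with r columns NULL.
- sku=FL, bucket=FL: no r row matches, row kept with r columns NULL.
- sku=FL, bucket=KW: no r row matches, row kept with r columns NULL.
- sku=NULL, bucket=FL: no r row matches, row kept with r columns NULL.
- sku=LS, bucket=FL: no r row matches, row kept with r columns NULL.
- sku=GN, bucket=KW: no r row matches, row kept with r columns NULL.
- sku=RF, bucket=KW: no r row matches, row kept with r columns NULL.
After projecting and ordering:
l.sku | r.sku
FL | NULL
FL | NULL
FL | NULL
GN | NULL
LS | NULL
QE | NULL
RF | NULL
NULL | NULL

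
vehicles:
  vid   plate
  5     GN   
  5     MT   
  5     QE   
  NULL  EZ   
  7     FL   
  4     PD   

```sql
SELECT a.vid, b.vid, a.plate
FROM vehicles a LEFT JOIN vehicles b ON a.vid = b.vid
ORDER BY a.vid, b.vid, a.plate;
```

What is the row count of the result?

LEFT JOIN keeps every row from `vehicles a`; unmatched rows get NULL for `vehicles b`'s columns.
Matching on a.vid = b.vid. A NULL in a compared column never satisfies the condition.
- a row (vid=5): matches 3 b row(s) → 3 output row(s).
- a row (vid=5): matches 3 b row(s) → 3 output row(s).
- a row (vid=5): matches 3 b row(s) → 3 output row(s).
- a row (vid=NULL): no match → kept, b columns NULL.
- a row (vid=7): matches 1 b row(s) → 1 output row(s).
- a row (vid=4): matches 1 b row(s) → 1 output row(s).
Total: 11 matched + 1 padded = 12 rows.

12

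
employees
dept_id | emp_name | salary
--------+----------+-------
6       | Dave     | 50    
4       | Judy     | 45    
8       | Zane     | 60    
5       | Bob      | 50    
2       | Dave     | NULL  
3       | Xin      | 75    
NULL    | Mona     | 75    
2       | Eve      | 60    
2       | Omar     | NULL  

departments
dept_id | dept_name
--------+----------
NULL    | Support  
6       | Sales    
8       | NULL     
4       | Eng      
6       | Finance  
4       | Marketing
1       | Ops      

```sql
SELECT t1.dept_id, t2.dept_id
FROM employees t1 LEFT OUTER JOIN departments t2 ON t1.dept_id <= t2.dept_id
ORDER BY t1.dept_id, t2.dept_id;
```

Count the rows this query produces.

33

LEFT JOIN keeps every row from `employees`; unmatched rows get NULL for `departments`'s columns.
Matching on t1.dept_id <= t2.dept_id. A NULL in a compared column never satisfies the condition.
- t1[0] dept_id=6 → 3 match(es) in t2 → 3 row(s).
- t1[1] dept_id=4 → 5 match(es) in t2 → 5 row(s).
- t1[2] dept_id=8 → 1 match(es) in t2 → 1 row(s).
- t1[3] dept_id=5 → 3 match(es) in t2 → 3 row(s).
- t1[4] dept_id=2 → 5 match(es) in t2 → 5 row(s).
- t1[5] dept_id=3 → 5 match(es) in t2 → 5 row(s).
- t1[6] dept_id=NULL → no match; kept with NULLs on the t2 side.
- t1[7] dept_id=2 → 5 match(es) in t2 → 5 row(s).
- t1[8] dept_id=2 → 5 match(es) in t2 → 5 row(s).
Total: 32 matched + 1 padded = 33 rows.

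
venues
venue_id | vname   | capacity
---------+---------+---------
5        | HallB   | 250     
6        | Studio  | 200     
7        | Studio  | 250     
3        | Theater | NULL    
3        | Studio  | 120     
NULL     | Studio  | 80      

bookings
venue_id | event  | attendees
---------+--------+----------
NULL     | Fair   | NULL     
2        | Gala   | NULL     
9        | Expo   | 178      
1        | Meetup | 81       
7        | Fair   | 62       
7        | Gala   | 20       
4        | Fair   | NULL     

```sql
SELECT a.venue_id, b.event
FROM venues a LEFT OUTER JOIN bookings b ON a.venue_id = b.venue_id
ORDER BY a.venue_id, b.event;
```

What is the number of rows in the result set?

LEFT JOIN keeps every row from `venues`; unmatched rows get NULL for `bookings`'s columns.
Matching on a.venue_id = b.venue_id. A NULL in a compared column never satisfies the condition.
- a row (venue_id=5): no match → kept, b columns NULL.
- a row (venue_id=6): no match → kept, b columns NULL.
- a row (venue_id=7): matches 2 b row(s) → 2 output row(s).
- a row (venue_id=3): no match → kept, b columns NULL.
- a row (venue_id=3): no match → kept, b columns NULL.
- a row (venue_id=NULL): no match → kept, b columns NULL.
Total: 2 matched + 5 padded = 7 rows.

7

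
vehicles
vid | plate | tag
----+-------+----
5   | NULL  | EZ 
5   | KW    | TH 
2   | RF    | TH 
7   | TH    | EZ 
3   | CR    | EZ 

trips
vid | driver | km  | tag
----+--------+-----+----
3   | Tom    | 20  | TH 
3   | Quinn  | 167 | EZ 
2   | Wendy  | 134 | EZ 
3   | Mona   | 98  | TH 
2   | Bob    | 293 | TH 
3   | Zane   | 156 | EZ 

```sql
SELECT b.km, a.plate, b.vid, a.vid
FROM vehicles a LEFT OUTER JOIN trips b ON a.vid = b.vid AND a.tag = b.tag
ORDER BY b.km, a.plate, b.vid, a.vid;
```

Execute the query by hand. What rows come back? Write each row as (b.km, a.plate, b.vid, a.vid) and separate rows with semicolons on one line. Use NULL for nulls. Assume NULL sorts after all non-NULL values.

LEFT JOIN keeps every row from `vehicles`; unmatched rows get NULL for `trips`'s columns.
Matching on a.vid = b.vid AND a.tag = b.tag.
- a (vid=5, tag=EZ) has no partner → padded with NULL.
- a (vid=5, tag=TH) has no partner → padded with NULL.
- a (vid=2, tag=TH) pairs with 1 row(s) of b.
- a (vid=7, tag=EZ) has no partner → padded with NULL.
- a (vid=3, tag=EZ) pairs with 2 row(s) of b.
After projecting and ordering:
b.km | a.plate | b.vid | a.vid
156 | CR | 3 | 3
167 | CR | 3 | 3
293 | RF | 2 | 2
NULL | KW | NULL | 5
NULL | TH | NULL | 7
NULL | NULL | NULL | 5

(156, CR, 3, 3); (167, CR, 3, 3); (293, RF, 2, 2); (NULL, KW, NULL, 5); (NULL, TH, NULL, 7); (NULL, NULL, NULL, 5)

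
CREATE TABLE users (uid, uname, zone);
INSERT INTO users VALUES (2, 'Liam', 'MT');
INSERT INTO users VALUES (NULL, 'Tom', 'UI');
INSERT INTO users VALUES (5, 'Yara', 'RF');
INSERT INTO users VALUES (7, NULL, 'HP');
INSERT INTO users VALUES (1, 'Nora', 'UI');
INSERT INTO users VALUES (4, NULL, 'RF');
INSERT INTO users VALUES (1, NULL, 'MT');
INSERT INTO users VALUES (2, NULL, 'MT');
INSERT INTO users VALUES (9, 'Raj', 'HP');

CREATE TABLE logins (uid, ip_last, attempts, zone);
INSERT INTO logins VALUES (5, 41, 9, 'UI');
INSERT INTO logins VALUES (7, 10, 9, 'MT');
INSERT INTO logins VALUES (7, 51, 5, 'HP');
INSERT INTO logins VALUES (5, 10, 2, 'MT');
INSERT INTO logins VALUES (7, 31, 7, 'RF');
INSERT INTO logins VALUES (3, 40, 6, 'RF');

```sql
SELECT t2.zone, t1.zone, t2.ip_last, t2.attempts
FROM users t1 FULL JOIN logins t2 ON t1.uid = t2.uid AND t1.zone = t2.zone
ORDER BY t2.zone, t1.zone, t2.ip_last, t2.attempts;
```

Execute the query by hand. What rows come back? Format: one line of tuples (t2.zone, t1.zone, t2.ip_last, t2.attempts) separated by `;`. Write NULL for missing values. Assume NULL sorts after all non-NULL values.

FULL OUTER JOIN keeps every row from both sides; unmatched rows get NULL for the other side's columns.
Matching on t1.uid = t2.uid AND t1.zone = t2.zone. A NULL in a compared column never satisfies the condition.
Matched pairs: 1; unmatched t1 rows kept: 8; unmatched t2 rows kept: 5.

(HP, HP, 51, 5); (MT, NULL, 10, 2); (MT, NULL, 10, 9); (RF, NULL, 31, 7); (RF, NULL, 40, 6); (UI, NULL, 41, 9); (NULL, HP, NULL, NULL); (NULL, MT, NULL, NULL); (NULL, MT, NULL, NULL); (NULL, MT, NULL, NULL); (NULL, RF, NULL, NULL); (NULL, RF, NULL, NULL); (NULL, UI, NULL, NULL); (NULL, UI, NULL, NULL)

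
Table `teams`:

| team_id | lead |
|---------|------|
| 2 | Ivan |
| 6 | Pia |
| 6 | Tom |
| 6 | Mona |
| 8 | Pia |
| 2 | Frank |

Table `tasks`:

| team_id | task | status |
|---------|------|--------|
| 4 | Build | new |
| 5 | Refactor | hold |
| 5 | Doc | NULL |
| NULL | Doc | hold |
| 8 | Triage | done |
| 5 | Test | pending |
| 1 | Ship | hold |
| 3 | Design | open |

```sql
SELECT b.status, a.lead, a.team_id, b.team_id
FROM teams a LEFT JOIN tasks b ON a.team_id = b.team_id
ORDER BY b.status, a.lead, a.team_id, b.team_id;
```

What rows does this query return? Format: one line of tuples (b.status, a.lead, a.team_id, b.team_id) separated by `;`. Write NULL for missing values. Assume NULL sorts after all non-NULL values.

LEFT JOIN keeps every row from `teams`; unmatched rows get NULL for `tasks`'s columns.
Matching on a.team_id = b.team_id. A NULL in a compared column never satisfies the condition.
- a[0] team_id=2 → no match; kept with NULLs on the b side.
- a[1] team_id=6 → no match; kept with NULLs on the b side.
- a[2] team_id=6 → no match; kept with NULLs on the b side.
- a[3] team_id=6 → no match; kept with NULLs on the b side.
- a[4] team_id=8 → 1 match(es) in b → 1 row(s).
- a[5] team_id=2 → no match; kept with NULLs on the b side.
After projecting and ordering:
b.status | a.lead | a.team_id | b.team_id
done | Pia | 8 | 8
NULL | Frank | 2 | NULL
NULL | Ivan | 2 | NULL
NULL | Mona | 6 | NULL
NULL | Pia | 6 | NULL
NULL | Tom | 6 | NULL

(done, Pia, 8, 8); (NULL, Frank, 2, NULL); (NULL, Ivan, 2, NULL); (NULL, Mona, 6, NULL); (NULL, Pia, 6, NULL); (NULL, Tom, 6, NULL)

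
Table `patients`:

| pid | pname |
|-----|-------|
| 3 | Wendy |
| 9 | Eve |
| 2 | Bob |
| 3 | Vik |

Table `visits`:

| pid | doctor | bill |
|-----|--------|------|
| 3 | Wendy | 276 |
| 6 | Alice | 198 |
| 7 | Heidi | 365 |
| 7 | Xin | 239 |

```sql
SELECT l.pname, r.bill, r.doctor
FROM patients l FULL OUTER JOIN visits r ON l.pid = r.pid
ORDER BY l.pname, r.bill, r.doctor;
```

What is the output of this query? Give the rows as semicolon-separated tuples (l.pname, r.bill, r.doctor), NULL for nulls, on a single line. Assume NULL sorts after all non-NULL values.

(Bob, NULL, NULL); (Eve, NULL, NULL); (Vik, 276, Wendy); (Wendy, 276, Wendy); (NULL, 198, Alice); (NULL, 239, Xin); (NULL, 365, Heidi)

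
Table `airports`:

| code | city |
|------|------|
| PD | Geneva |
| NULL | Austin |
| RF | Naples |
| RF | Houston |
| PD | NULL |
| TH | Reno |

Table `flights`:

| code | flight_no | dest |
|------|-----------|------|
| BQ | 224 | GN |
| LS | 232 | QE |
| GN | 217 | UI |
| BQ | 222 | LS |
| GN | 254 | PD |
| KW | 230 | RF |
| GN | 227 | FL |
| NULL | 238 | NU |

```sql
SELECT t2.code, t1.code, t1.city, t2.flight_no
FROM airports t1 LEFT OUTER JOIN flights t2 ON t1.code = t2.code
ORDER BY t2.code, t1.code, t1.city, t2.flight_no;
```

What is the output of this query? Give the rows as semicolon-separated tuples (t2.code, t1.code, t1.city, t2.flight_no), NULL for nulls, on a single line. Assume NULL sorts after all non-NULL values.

(NULL, PD, Geneva, NULL); (NULL, PD, NULL, NULL); (NULL, RF, Houston, NULL); (NULL, RF, Naples, NULL); (NULL, TH, Reno, NULL); (NULL, NULL, Austin, NULL)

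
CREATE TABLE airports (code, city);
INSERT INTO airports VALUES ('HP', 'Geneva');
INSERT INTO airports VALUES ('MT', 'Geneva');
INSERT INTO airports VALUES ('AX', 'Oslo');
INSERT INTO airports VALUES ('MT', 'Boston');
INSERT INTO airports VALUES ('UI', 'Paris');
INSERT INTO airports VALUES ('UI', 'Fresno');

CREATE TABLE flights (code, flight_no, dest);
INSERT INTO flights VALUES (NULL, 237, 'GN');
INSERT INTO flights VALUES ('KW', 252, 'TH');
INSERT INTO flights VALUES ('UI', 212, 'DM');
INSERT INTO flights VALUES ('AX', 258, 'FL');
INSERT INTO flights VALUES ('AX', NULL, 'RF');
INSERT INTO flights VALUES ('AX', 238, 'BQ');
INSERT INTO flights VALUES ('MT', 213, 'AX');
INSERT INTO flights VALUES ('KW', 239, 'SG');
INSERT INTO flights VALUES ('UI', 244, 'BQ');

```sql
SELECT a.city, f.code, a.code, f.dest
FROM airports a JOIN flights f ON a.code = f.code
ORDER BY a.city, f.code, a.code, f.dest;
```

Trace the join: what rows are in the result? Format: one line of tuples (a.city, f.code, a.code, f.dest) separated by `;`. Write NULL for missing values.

INNER JOIN keeps only pairs where the ON condition holds.
Matching on a.code = f.code. A NULL in a compared column never satisfies the condition.
Matched pairs: 9.

(Boston, MT, MT, AX); (Fresno, UI, UI, BQ); (Fresno, UI, UI, DM); (Geneva, MT, MT, AX); (Oslo, AX, AX, BQ); (Oslo, AX, AX, FL); (Oslo, AX, AX, RF); (Paris, UI, UI, BQ); (Paris, UI, UI, DM)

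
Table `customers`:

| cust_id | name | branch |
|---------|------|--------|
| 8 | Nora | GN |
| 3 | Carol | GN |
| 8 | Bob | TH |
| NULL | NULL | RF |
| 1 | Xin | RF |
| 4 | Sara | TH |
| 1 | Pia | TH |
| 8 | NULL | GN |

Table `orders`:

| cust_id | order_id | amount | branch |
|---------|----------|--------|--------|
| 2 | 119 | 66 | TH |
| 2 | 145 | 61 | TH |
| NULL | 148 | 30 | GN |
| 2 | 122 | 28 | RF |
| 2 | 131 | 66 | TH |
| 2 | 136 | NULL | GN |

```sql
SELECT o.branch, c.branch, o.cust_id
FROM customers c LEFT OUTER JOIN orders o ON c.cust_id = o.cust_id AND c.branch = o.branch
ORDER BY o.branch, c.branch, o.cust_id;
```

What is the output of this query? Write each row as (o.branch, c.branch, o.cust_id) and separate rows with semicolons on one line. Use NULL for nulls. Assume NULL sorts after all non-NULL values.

(NULL, GN, NULL); (NULL, GN, NULL); (NULL, GN, NULL); (NULL, RF, NULL); (NULL, RF, NULL); (NULL, TH, NULL); (NULL, TH, NULL); (NULL, TH, NULL)

LEFT JOIN keeps every row from `customers`; unmatched rows get NULL for `orders`'s columns.
Matching on c.cust_id = o.cust_id AND c.branch = o.branch. A NULL in a compared column never satisfies the condition.
Matched pairs: 0; unmatched c rows kept: 8.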